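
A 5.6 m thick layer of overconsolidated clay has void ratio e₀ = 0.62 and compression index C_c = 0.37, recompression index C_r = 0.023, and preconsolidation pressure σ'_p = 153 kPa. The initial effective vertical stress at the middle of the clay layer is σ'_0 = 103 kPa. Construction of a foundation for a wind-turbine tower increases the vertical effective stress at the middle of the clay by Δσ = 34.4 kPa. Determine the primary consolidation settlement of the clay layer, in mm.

S_c ≈ 9.95 mm

Final effective stress: σ'_f = 103 + 34.4 = 137.4 kPa.
σ'_f = 137.4 ≤ σ'_p = 153 kPa, so the clay remains overconsolidated and only the recompression index applies:
S_c = C_r·H/(1+e₀)·log₁₀(σ'_f/σ'_0) = 0.023×5.6/1.62×log₁₀(137.4/103)
    = 0.079506 × 0.12515 = 0.00995 m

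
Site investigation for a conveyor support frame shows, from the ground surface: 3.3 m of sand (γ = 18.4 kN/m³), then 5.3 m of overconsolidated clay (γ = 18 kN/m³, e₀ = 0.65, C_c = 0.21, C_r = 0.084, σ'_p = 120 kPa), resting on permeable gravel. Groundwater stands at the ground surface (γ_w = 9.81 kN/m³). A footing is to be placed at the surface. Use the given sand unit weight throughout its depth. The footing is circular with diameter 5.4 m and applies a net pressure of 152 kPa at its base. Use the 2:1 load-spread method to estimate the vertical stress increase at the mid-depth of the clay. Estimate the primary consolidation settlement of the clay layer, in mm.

Mid-depth of clay below the ground surface: z = 3.3 + 5.3/2 = 5.95 m.
Total vertical stress at mid-clay: σ_v = 18.4×3.3 + 18×2.65 = 108.42 kPa.
Pore pressure: u = 9.81×(5.95 − 0) = 58.37 kPa.
Initial effective stress: σ'_0 = σ_v − u = 108.42 − 58.37 = 50.05 kPa.
Stress increase at mid-clay by the 2:1 spreading method:
Δσ ≈ qD²/(D+z)² = 152×5.4²/(5.4+5.95)² = 34.406 kPa
Final effective stress: σ'_f = 50.05 + 34.406 = 84.456 kPa.
σ'_f = 84.456 ≤ σ'_p = 120 kPa, so the clay remains overconsolidated and only the recompression index applies:
S_c = C_r·H/(1+e₀)·log₁₀(σ'_f/σ'_0) = 0.084×5.3/1.65×log₁₀(84.456/50.05)
    = 0.26982 × 0.22723 = 0.06131 m

S_c ≈ 61.3 mm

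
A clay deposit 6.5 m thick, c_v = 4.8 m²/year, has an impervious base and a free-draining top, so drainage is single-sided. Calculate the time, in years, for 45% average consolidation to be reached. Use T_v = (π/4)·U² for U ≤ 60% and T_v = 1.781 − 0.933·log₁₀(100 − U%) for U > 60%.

Drainage path length: H_d = H = 6.5 m (single drainage).
U ≤ 60%: T_v = (π/4)·U² = (π/4)×0.45² = 0.15904.
t = T_v·H_d²/c_v = 0.15904×6.5²/4.8 = 1.4 years.

t ≈ 1.4 years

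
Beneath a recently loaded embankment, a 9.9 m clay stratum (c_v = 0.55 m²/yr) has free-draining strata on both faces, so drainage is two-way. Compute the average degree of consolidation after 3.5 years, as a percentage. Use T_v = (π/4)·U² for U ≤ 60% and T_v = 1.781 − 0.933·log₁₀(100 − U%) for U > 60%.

Drainage path length: H_d = H/2 = 4.95 m (double drainage).
T_v = c_v·t/H_d² = 0.55×3.5/4.95² = 0.078563.
T_v = 0.078563 corresponds to the U ≤ 60% branch:
U = √(4T_v/π) = 0.3163

U ≈ 31.6 %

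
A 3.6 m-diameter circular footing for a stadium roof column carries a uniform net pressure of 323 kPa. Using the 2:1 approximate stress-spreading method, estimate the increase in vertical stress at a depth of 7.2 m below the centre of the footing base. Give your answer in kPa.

By the 2:1 method the load spreads at 1 horizontal : 2 vertical, so at depth z the loaded area has grown by z in each plan dimension:
Δσ ≈ qD²/(D+z)² = 323×3.6²/(3.6+7.2)² = 35.889 kPa

Δσ_z ≈ 35.9 kPa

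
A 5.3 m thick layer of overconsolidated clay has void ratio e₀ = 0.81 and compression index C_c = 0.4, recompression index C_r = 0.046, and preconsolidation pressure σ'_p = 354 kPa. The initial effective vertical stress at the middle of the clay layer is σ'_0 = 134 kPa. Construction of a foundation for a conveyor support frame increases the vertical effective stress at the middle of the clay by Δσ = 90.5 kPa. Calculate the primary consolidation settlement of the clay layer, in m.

S_c ≈ 0.0302 m

Final effective stress: σ'_f = 134 + 90.5 = 224.5 kPa.
σ'_f = 224.5 ≤ σ'_p = 354 kPa, so the clay remains overconsolidated and only the recompression index applies:
S_c = C_r·H/(1+e₀)·log₁₀(σ'_f/σ'_0) = 0.046×5.3/1.81×log₁₀(224.5/134)
    = 0.1347 × 0.22411 = 0.03019 m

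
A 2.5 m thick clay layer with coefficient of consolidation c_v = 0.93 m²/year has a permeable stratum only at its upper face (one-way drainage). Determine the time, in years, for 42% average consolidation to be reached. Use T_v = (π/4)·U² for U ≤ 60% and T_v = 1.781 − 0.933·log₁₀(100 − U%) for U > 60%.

t ≈ 0.931 years

Drainage path length: H_d = H = 2.5 m (single drainage).
U ≤ 60%: T_v = (π/4)·U² = (π/4)×0.42² = 0.13854.
t = T_v·H_d²/c_v = 0.13854×2.5²/0.93 = 0.931 years.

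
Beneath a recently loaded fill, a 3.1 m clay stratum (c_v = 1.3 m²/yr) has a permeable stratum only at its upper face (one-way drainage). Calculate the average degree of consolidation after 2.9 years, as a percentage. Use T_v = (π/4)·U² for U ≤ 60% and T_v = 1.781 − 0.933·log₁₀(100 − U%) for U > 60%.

U ≈ 69.2 %

Drainage path length: H_d = H = 3.1 m (single drainage).
T_v = c_v·t/H_d² = 1.3×2.9/3.1² = 0.3923.
T_v = 0.3923 corresponds to the U > 60% branch:
U = 1 − 10^((1.781 − T_v)/0.933)/100 = 0.6921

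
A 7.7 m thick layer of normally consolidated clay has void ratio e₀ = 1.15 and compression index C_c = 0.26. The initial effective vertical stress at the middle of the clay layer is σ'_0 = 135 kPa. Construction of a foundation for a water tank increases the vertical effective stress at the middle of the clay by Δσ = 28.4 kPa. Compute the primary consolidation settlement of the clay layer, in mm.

Final effective stress: σ'_f = σ'_0 + Δσ = 135 + 28.4 = 163.4 kPa.
Normally consolidated clay, so the full stress increment lies on the virgin compression line:
S_c = C_c·H/(1+e₀)·log₁₀(σ'_f/σ'_0) = 0.26×7.7/(1+1.15)×log₁₀(163.4/135)
    = 0.93116 × 0.082918 = 0.07721 m

S_c ≈ 77.2 mm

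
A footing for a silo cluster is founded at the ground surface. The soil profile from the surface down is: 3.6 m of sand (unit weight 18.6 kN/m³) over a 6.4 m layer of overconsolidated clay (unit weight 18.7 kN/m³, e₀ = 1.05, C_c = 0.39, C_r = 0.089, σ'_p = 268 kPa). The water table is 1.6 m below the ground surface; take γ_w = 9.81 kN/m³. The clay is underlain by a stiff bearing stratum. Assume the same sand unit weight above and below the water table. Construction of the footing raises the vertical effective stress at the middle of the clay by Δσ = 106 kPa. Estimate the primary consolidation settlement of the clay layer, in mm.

S_c ≈ 106 mm

Mid-depth of clay below the ground surface: z = 3.6 + 6.4/2 = 6.8 m.
Total vertical stress at mid-clay: σ_v = 18.6×3.6 + 18.7×3.2 = 126.8 kPa.
Pore pressure: u = 9.81×(6.8 − 1.6) = 51.012 kPa.
Initial effective stress: σ'_0 = σ_v − u = 126.8 − 51.012 = 75.788 kPa.
Final effective stress: σ'_f = 75.788 + 106 = 181.79 kPa.
σ'_f = 181.79 ≤ σ'_p = 268 kPa, so the clay remains overconsolidated and only the recompression index applies:
S_c = C_r·H/(1+e₀)·log₁₀(σ'_f/σ'_0) = 0.089×6.4/2.05×log₁₀(181.79/75.788)
    = 0.27786 × 0.37997 = 0.1056 m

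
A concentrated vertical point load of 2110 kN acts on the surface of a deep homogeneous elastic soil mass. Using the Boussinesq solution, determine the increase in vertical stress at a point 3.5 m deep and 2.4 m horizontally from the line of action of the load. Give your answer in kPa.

Boussinesq vertical stress below a point load on an elastic half-space:
Δσ_z = 3P/(2πz²) · [1 + (r/z)²]^(−5/2)
r/z = 2.4/3.5 = 0.68571; [1+(r/z)²]^(−5/2) = 0.38155.
Δσ_z = 3×2110/(2π×3.5²) × 0.38155 = 82.241 × 0.38155 = 31.38 kPa

Δσ_z ≈ 31.4 kPa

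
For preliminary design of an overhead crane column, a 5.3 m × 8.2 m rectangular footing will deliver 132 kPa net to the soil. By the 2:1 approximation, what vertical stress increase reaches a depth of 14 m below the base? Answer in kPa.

By the 2:1 method the load spreads at 1 horizontal : 2 vertical, so at depth z the loaded area has grown by z in each plan dimension:
Δσ = qBL/((B+z)(L+z)) = 132×5.3×8.2/((5.3+14)(8.2+14)) = 13.389 kPa

Δσ_z ≈ 13.4 kPa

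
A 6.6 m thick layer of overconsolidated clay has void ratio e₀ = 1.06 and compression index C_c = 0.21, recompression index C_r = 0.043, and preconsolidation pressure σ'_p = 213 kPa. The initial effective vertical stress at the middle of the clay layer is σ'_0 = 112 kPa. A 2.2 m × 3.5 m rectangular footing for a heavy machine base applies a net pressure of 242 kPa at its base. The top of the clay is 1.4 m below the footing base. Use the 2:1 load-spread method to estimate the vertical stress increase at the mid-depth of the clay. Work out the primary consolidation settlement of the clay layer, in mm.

Mid-depth of clay below the footing base: z = 1.4 + 6.6/2 = 4.7 m.
Stress increase at mid-clay by the 2:1 spreading method:
Δσ = qBL/((B+z)(L+z)) = 242×2.2×3.5/((2.2+4.7)(3.5+4.7)) = 32.934 kPa
Final effective stress: σ'_f = 112 + 32.934 = 144.93 kPa.
σ'_f = 144.93 ≤ σ'_p = 213 kPa, so the clay remains overconsolidated and only the recompression index applies:
S_c = C_r·H/(1+e₀)·log₁₀(σ'_f/σ'_0) = 0.043×6.6/2.06×log₁₀(144.93/112)
    = 0.13777 × 0.11194 = 0.01542 m

S_c ≈ 15.4 mm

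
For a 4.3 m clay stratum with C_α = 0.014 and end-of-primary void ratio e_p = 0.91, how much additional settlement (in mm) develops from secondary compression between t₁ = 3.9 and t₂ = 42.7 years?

Secondary compression: S_s = C_α·H/(1+e_p)·log₁₀(t₂/t₁)
S_s = 0.014×4.3/(1+0.91)×log₁₀(42.7/3.9)
    = 0.03152 × 1.039 = 0.03276 m

S_s ≈ 32.8 mm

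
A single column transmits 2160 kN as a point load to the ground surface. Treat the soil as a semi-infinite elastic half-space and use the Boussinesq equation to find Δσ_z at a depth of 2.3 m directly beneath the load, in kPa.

Boussinesq vertical stress below a point load on an elastic half-space:
Δσ_z = 3P/(2πz²) · [1 + (r/z)²]^(−5/2)
r/z = 0/2.3 = 0; [1+(r/z)²]^(−5/2) = 1.
Δσ_z = 3×2160/(2π×2.3²) × 1 = 194.96 × 1 = 195 kPa

Δσ_z ≈ 195 kPa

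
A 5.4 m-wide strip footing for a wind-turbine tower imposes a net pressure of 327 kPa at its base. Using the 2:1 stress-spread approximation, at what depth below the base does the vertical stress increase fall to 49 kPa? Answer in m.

2:1 spreading — at depth z the loaded area has grown by z in each plan dimension:
qB/(B+z) = Δσ_z ⇒ z = qB/Δσ_z − B = 327×5.4/49 − 5.4 = 30.64 m

z ≈ 30.6 m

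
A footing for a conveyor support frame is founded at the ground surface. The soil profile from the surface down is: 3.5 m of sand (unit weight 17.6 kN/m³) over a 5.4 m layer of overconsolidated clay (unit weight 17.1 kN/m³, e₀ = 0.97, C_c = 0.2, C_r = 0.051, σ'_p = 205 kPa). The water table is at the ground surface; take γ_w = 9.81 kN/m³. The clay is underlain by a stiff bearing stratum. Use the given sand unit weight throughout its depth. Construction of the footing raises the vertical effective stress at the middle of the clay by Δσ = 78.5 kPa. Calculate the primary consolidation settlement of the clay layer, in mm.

Mid-depth of clay below the ground surface: z = 3.5 + 5.4/2 = 6.2 m.
Total vertical stress at mid-clay: σ_v = 17.6×3.5 + 17.1×2.7 = 107.77 kPa.
Pore pressure: u = 9.81×(6.2 − 0) = 60.822 kPa.
Initial effective stress: σ'_0 = σ_v − u = 107.77 − 60.822 = 46.948 kPa.
Final effective stress: σ'_f = 46.948 + 78.5 = 125.45 kPa.
σ'_f = 125.45 ≤ σ'_p = 205 kPa, so the clay remains overconsolidated and only the recompression index applies:
S_c = C_r·H/(1+e₀)·log₁₀(σ'_f/σ'_0) = 0.051×5.4/1.97×log₁₀(125.45/46.948)
    = 0.1398 × 0.42685 = 0.05967 m

S_c ≈ 59.7 mm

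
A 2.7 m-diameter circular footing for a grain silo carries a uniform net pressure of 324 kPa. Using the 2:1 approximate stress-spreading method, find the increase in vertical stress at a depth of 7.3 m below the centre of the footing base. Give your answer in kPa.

By the 2:1 method the load spreads at 1 horizontal : 2 vertical, so at depth z the loaded area has grown by z in each plan dimension:
Δσ ≈ qD²/(D+z)² = 324×2.7²/(2.7+7.3)² = 23.62 kPa

Δσ_z ≈ 23.6 kPa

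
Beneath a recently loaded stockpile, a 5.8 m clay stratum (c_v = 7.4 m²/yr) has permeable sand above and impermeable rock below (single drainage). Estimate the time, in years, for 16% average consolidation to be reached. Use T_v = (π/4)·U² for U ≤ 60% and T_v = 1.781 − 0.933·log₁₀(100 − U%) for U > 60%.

t ≈ 0.0914 years

Drainage path length: H_d = H = 5.8 m (single drainage).
U ≤ 60%: T_v = (π/4)·U² = (π/4)×0.16² = 0.020106.
t = T_v·H_d²/c_v = 0.020106×5.8²/7.4 = 0.0914 years.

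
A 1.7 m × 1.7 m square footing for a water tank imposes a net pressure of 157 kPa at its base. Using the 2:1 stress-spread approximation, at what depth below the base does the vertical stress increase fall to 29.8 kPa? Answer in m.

2:1 spreading — at depth z the loaded area has grown by z in each plan dimension:
qB²/(B+z)² = Δσ_z ⇒ z = B(√(q/Δσ_z) − 1) = 1.7×(√(157/29.8) − 1) = 2.202 m

z ≈ 2.2 m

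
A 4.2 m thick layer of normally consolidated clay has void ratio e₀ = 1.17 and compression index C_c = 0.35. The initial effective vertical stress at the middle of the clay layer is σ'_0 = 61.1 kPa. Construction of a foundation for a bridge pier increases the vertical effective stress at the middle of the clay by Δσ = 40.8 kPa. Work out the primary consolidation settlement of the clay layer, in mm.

S_c ≈ 150 mm

Final effective stress: σ'_f = σ'_0 + Δσ = 61.1 + 40.8 = 101.9 kPa.
Normally consolidated clay, so the full stress increment lies on the virgin compression line:
S_c = C_c·H/(1+e₀)·log₁₀(σ'_f/σ'_0) = 0.35×4.2/(1+1.17)×log₁₀(101.9/61.1)
    = 0.67742 × 0.22213 = 0.1505 m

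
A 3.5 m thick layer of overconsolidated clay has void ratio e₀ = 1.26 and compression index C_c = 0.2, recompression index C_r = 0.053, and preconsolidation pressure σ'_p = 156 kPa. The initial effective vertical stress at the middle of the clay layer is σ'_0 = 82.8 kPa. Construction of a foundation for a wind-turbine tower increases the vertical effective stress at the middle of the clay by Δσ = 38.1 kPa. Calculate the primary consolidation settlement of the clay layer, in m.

Final effective stress: σ'_f = 82.8 + 38.1 = 120.9 kPa.
σ'_f = 120.9 ≤ σ'_p = 156 kPa, so the clay remains overconsolidated and only the recompression index applies:
S_c = C_r·H/(1+e₀)·log₁₀(σ'_f/σ'_0) = 0.053×3.5/2.26×log₁₀(120.9/82.8)
    = 0.082081 × 0.1644 = 0.01349 m

S_c ≈ 0.0135 m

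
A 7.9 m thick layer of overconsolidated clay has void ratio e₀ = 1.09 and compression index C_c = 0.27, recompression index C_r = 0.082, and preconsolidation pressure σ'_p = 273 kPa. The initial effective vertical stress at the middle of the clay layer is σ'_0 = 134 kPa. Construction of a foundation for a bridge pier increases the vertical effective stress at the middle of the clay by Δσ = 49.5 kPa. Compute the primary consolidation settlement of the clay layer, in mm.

S_c ≈ 42.3 mm

Final effective stress: σ'_f = 134 + 49.5 = 183.5 kPa.
σ'_f = 183.5 ≤ σ'_p = 273 kPa, so the clay remains overconsolidated and only the recompression index applies:
S_c = C_r·H/(1+e₀)·log₁₀(σ'_f/σ'_0) = 0.082×7.9/2.09×log₁₀(183.5/134)
    = 0.30995 × 0.13653 = 0.04232 m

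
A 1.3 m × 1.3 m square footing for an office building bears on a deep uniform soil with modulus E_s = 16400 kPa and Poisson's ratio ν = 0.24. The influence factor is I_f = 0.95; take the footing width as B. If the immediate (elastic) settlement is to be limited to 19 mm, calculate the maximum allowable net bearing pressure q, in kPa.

q ≈ 268 kPa

S_e = q·B·(1−ν²)/E_s · I_f  ⇒  q = S_e·E_s / (B·(1−ν²)·I_f).
q = 0.019 × 16400 / (1.3 × 0.9424 × 0.95) = 267.7 kPa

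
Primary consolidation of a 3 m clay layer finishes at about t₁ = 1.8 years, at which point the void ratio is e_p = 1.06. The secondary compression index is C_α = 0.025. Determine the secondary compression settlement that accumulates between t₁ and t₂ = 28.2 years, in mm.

S_s ≈ 43.5 mm

Secondary compression: S_s = C_α·H/(1+e_p)·log₁₀(t₂/t₁)
S_s = 0.025×3/(1+1.06)×log₁₀(28.2/1.8)
    = 0.03641 × 1.195 = 0.04351 m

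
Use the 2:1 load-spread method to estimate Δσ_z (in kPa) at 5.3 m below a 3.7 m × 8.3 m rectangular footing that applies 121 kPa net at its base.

By the 2:1 method the load spreads at 1 horizontal : 2 vertical, so at depth z the loaded area has grown by z in each plan dimension:
Δσ = qBL/((B+z)(L+z)) = 121×3.7×8.3/((3.7+5.3)(8.3+5.3)) = 30.359 kPa

Δσ_z ≈ 30.4 kPa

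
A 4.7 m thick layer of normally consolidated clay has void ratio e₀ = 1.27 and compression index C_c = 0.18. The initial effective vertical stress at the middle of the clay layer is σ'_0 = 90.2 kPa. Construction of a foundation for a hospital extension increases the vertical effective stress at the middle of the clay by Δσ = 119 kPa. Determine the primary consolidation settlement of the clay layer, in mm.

Final effective stress: σ'_f = σ'_0 + Δσ = 90.2 + 119 = 209.2 kPa.
Normally consolidated clay, so the full stress increment lies on the virgin compression line:
S_c = C_c·H/(1+e₀)·log₁₀(σ'_f/σ'_0) = 0.18×4.7/(1+1.27)×log₁₀(209.2/90.2)
    = 0.37269 × 0.36536 = 0.1362 m

S_c ≈ 136 mm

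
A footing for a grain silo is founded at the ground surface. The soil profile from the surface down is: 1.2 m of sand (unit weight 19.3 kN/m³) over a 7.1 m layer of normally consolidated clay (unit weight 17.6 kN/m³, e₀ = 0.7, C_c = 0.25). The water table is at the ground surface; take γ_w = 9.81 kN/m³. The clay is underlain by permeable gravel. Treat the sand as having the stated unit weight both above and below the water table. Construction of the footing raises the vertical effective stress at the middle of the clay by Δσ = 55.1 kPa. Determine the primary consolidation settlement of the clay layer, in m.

Mid-depth of clay below the ground surface: z = 1.2 + 7.1/2 = 4.75 m.
Total vertical stress at mid-clay: σ_v = 19.3×1.2 + 17.6×3.55 = 85.64 kPa.
Pore pressure: u = 9.81×(4.75 − 0) = 46.598 kPa.
Initial effective stress: σ'_0 = σ_v − u = 85.64 − 46.598 = 39.042 kPa.
Final effective stress: σ'_f = σ'_0 + Δσ = 39.042 + 55.1 = 94.142 kPa.
Normally consolidated clay, so the full stress increment lies on the virgin compression line:
S_c = C_c·H/(1+e₀)·log₁₀(σ'_f/σ'_0) = 0.25×7.1/(1+0.7)×log₁₀(94.142/39.042)
    = 1.0441 × 0.38225 = 0.3991 m

S_c ≈ 0.399 m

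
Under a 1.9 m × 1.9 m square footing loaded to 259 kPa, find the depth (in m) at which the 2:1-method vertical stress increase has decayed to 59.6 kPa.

2:1 spreading — at depth z the loaded area has grown by z in each plan dimension:
qB²/(B+z)² = Δσ_z ⇒ z = B(√(q/Δσ_z) − 1) = 1.9×(√(259/59.6) − 1) = 2.061 m

z ≈ 2.06 m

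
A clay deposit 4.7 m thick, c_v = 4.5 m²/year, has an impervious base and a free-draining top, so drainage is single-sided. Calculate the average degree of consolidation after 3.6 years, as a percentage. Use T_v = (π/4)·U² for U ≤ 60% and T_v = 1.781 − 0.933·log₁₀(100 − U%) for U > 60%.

U ≈ 86.7 %

Drainage path length: H_d = H = 4.7 m (single drainage).
T_v = c_v·t/H_d² = 4.5×3.6/4.7² = 0.73336.
T_v = 0.73336 corresponds to the U > 60% branch:
U = 1 − 10^((1.781 − T_v)/0.933)/100 = 0.8673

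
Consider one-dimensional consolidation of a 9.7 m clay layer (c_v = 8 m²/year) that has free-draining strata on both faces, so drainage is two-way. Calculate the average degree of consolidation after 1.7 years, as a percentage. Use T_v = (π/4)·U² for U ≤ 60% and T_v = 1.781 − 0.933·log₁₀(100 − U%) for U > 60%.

Drainage path length: H_d = H/2 = 4.85 m (double drainage).
T_v = c_v·t/H_d² = 8×1.7/4.85² = 0.57817.
T_v = 0.57817 corresponds to the U > 60% branch:
U = 1 − 10^((1.781 − T_v)/0.933)/100 = 0.8054

U ≈ 80.5 %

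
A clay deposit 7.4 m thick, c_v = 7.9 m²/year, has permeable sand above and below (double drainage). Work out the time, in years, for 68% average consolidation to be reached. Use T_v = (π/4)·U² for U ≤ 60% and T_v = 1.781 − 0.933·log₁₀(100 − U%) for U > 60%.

t ≈ 0.653 years

Drainage path length: H_d = H/2 = 3.7 m (double drainage).
U > 60%: T_v = 1.781 − 0.933·log₁₀(100 − 68) = 0.3767.
t = T_v·H_d²/c_v = 0.3767×3.7²/7.9 = 0.6528 years.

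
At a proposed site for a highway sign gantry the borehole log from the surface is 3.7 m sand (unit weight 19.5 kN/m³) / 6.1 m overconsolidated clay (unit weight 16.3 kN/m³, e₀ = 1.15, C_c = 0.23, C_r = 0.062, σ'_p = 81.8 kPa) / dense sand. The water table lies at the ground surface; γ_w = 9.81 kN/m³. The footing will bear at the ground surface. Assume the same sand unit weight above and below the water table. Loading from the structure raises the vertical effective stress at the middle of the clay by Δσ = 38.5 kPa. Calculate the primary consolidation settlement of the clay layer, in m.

Mid-depth of clay below the ground surface: z = 3.7 + 6.1/2 = 6.75 m.
Total vertical stress at mid-clay: σ_v = 19.5×3.7 + 16.3×3.05 = 121.87 kPa.
Pore pressure: u = 9.81×(6.75 − 0) = 66.218 kPa.
Initial effective stress: σ'_0 = σ_v − u = 121.87 − 66.218 = 55.652 kPa.
Final effective stress: σ'_f = 55.652 + 38.5 = 94.152 kPa.
σ'_f = 94.152 > σ'_p = 81.8 kPa, so the stress path crosses the preconsolidation pressure — recompression up to σ'_p, then virgin compression beyond:
S_c = H/(1+e₀)·[C_r·log₁₀(σ'_p/σ'_0) + C_c·log₁₀(σ'_f/σ'_p)]
    = 6.1/2.15 × [0.062×log₁₀(81.8/55.652) + 0.23×log₁₀(94.152/81.8)]
    = 2.8372 × [0.010371 + 0.014048] = 0.06928 m

S_c ≈ 0.0693 m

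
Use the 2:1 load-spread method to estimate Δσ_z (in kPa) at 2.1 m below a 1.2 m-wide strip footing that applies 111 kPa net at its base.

By the 2:1 method the load spreads at 1 horizontal : 2 vertical, so at depth z the loaded area has grown by z in each plan dimension:
Δσ = qB/(B+z) = 111×1.2/(1.2+2.1) = 40.364 kPa

Δσ_z ≈ 40.4 kPa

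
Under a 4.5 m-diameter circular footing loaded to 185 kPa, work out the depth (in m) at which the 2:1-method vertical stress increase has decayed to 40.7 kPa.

2:1 spreading — at depth z the loaded area has grown by z in each plan dimension:
qD²/(D+z)² = Δσ_z ⇒ z = D(√(q/Δσ_z) − 1) = 4.5×(√(185/40.7) − 1) = 5.094 m

z ≈ 5.09 m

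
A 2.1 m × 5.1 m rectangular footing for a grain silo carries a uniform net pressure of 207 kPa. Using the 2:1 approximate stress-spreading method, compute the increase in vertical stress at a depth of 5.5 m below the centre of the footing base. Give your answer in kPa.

Δσ_z ≈ 27.5 kPa

By the 2:1 method the load spreads at 1 horizontal : 2 vertical, so at depth z the loaded area has grown by z in each plan dimension:
Δσ = qBL/((B+z)(L+z)) = 207×2.1×5.1/((2.1+5.5)(5.1+5.5)) = 27.519 kPa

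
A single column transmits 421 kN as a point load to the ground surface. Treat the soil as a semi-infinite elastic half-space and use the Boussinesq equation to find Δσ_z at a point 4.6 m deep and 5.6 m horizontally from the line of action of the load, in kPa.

Δσ_z ≈ 0.979 kPa

Boussinesq vertical stress below a point load on an elastic half-space:
Δσ_z = 3P/(2πz²) · [1 + (r/z)²]^(−5/2)
r/z = 5.6/4.6 = 1.2174; [1+(r/z)²]^(−5/2) = 0.10303.
Δσ_z = 3×421/(2π×4.6²) × 0.10303 = 9.4997 × 0.10303 = 0.9788 kPa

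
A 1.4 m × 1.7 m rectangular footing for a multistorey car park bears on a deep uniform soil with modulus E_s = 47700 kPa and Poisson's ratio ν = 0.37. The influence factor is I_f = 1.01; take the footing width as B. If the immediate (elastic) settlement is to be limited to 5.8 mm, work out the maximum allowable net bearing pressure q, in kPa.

q ≈ 227 kPa

S_e = q·B·(1−ν²)/E_s · I_f  ⇒  q = S_e·E_s / (B·(1−ν²)·I_f).
q = 0.0058 × 47700 / (1.4 × 0.8631 × 1.01) = 226.7 kPa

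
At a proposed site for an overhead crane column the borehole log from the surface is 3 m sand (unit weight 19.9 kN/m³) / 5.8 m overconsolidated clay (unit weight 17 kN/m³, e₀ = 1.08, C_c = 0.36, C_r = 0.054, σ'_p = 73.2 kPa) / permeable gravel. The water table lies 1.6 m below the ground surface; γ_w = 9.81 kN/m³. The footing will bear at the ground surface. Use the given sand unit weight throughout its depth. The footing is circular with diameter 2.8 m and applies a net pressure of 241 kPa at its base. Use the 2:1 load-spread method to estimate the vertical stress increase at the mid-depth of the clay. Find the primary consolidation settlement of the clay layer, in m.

S_c ≈ 0.105 m

Mid-depth of clay below the ground surface: z = 3 + 5.8/2 = 5.9 m.
Total vertical stress at mid-clay: σ_v = 19.9×3 + 17×2.9 = 109 kPa.
Pore pressure: u = 9.81×(5.9 − 1.6) = 42.183 kPa.
Initial effective stress: σ'_0 = σ_v − u = 109 − 42.183 = 66.817 kPa.
Stress increase at mid-clay by the 2:1 spreading method:
Δσ ≈ qD²/(D+z)² = 241×2.8²/(2.8+5.9)² = 24.963 kPa
Final effective stress: σ'_f = 66.817 + 24.963 = 91.78 kPa.
σ'_f = 91.78 > σ'_p = 73.2 kPa, so the stress path crosses the preconsolidation pressure — recompression up to σ'_p, then virgin compression beyond:
S_c = H/(1+e₀)·[C_r·log₁₀(σ'_p/σ'_0) + C_c·log₁₀(σ'_f/σ'_p)]
    = 5.8/2.08 × [0.054×log₁₀(73.2/66.817) + 0.36×log₁₀(91.78/73.2)]
    = 2.7885 × [0.0021397 + 0.035365] = 0.1046 m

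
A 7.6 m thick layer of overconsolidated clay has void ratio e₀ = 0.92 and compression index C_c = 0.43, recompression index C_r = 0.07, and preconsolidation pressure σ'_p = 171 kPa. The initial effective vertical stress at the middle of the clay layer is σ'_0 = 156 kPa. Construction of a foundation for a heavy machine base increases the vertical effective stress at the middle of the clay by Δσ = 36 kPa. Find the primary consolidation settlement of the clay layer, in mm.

Final effective stress: σ'_f = 156 + 36 = 192 kPa.
σ'_f = 192 > σ'_p = 171 kPa, so the stress path crosses the preconsolidation pressure — recompression up to σ'_p, then virgin compression beyond:
S_c = H/(1+e₀)·[C_r·log₁₀(σ'_p/σ'_0) + C_c·log₁₀(σ'_f/σ'_p)]
    = 7.6/1.92 × [0.07×log₁₀(171/156) + 0.43×log₁₀(192/171)]
    = 3.9583 × [0.002791 + 0.021631] = 0.09667 m

S_c ≈ 96.7 mm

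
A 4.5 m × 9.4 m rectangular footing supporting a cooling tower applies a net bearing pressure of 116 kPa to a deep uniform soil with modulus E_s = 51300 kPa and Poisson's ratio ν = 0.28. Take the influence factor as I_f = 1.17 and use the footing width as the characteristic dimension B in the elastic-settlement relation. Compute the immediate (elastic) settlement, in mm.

S_e ≈ 11 mm

Immediate (elastic) settlement: S_e = q·B·(1−ν²)/E_s · I_f.
S_e = 116 × 4.5 × (1 − 0.28²) / 51300 × 1.17
    = 116 × 4.5 × 0.9216 / 51300 × 1.17
    = 0.01097 m = 10.97 mm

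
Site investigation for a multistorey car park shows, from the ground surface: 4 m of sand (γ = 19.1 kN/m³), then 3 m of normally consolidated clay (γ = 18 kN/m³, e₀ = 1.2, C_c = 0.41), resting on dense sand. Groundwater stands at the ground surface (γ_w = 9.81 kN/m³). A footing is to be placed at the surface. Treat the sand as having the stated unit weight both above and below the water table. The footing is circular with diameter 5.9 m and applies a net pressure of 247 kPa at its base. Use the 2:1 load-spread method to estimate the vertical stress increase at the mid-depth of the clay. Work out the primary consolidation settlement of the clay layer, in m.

S_c ≈ 0.206 m

Mid-depth of clay below the ground surface: z = 4 + 3/2 = 5.5 m.
Total vertical stress at mid-clay: σ_v = 19.1×4 + 18×1.5 = 103.4 kPa.
Pore pressure: u = 9.81×(5.5 − 0) = 53.955 kPa.
Initial effective stress: σ'_0 = σ_v − u = 103.4 − 53.955 = 49.445 kPa.
Stress increase at mid-clay by the 2:1 spreading method:
Δσ ≈ qD²/(D+z)² = 247×5.9²/(5.9+5.5)² = 66.159 kPa
Final effective stress: σ'_f = σ'_0 + Δσ = 49.445 + 66.159 = 115.6 kPa.
Normally consolidated clay, so the full stress increment lies on the virgin compression line:
S_c = C_c·H/(1+e₀)·log₁₀(σ'_f/σ'_0) = 0.41×3/(1+1.2)×log₁₀(115.6/49.445)
    = 0.55909 × 0.36884 = 0.2062 m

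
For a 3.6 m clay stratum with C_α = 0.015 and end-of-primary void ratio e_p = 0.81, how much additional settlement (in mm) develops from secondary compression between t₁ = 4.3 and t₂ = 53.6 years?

S_s ≈ 32.7 mm

Secondary compression: S_s = C_α·H/(1+e_p)·log₁₀(t₂/t₁)
S_s = 0.015×3.6/(1+0.81)×log₁₀(53.6/4.3)
    = 0.02983 × 1.096 = 0.03269 m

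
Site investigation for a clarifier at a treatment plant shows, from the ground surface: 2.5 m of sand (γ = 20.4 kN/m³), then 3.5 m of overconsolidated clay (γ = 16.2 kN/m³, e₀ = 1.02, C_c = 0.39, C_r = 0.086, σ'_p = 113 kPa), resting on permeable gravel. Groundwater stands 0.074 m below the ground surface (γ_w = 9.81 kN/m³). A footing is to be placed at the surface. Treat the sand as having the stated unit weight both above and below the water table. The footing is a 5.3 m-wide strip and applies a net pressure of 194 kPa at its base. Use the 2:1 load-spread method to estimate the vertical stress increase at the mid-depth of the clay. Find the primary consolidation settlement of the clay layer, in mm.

S_c ≈ 145 mm

Mid-depth of clay below the ground surface: z = 2.5 + 3.5/2 = 4.25 m.
Total vertical stress at mid-clay: σ_v = 20.4×2.5 + 16.2×1.75 = 79.35 kPa.
Pore pressure: u = 9.81×(4.25 − 0.074) = 40.967 kPa.
Initial effective stress: σ'_0 = σ_v − u = 79.35 − 40.967 = 38.383 kPa.
Stress increase at mid-clay by the 2:1 spreading method:
Δσ = qB/(B+z) = 194×5.3/(5.3+4.25) = 107.66 kPa
Final effective stress: σ'_f = 38.383 + 107.66 = 146.04 kPa.
σ'_f = 146.04 > σ'_p = 113 kPa, so the stress path crosses the preconsolidation pressure — recompression up to σ'_p, then virgin compression beyond:
S_c = H/(1+e₀)·[C_r·log₁₀(σ'_p/σ'_0) + C_c·log₁₀(σ'_f/σ'_p)]
    = 3.5/2.02 × [0.086×log₁₀(113/38.383) + 0.39×log₁₀(146.04/113)]
    = 1.7327 × [0.040329 + 0.043443] = 0.1452 m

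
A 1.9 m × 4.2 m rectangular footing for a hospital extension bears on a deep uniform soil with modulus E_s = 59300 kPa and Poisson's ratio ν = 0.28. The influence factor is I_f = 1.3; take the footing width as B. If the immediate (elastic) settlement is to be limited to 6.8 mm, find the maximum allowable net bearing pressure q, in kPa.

S_e = q·B·(1−ν²)/E_s · I_f  ⇒  q = S_e·E_s / (B·(1−ν²)·I_f).
q = 0.0068 × 59300 / (1.9 × 0.9216 × 1.3) = 177.1 kPa

q ≈ 177 kPa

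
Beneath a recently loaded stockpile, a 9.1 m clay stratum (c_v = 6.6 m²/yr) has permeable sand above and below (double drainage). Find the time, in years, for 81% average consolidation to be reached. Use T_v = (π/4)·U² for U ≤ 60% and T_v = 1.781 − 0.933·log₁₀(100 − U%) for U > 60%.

Drainage path length: H_d = H/2 = 4.55 m (double drainage).
U > 60%: T_v = 1.781 − 0.933·log₁₀(100 − 81) = 0.58792.
t = T_v·H_d²/c_v = 0.58792×4.55²/6.6 = 1.844 years.

t ≈ 1.84 years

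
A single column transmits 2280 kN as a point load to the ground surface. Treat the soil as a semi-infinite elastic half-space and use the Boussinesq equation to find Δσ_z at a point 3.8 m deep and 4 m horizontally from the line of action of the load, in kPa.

Boussinesq vertical stress below a point load on an elastic half-space:
Δσ_z = 3P/(2πz²) · [1 + (r/z)²]^(−5/2)
r/z = 4/3.8 = 1.0526; [1+(r/z)²]^(−5/2) = 0.15499.
Δσ_z = 3×2280/(2π×3.8²) × 0.15499 = 75.389 × 0.15499 = 11.68 kPa

Δσ_z ≈ 11.7 kPa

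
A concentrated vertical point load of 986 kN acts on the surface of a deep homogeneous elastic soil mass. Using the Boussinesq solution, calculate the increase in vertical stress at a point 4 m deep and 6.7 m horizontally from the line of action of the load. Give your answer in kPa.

Boussinesq vertical stress below a point load on an elastic half-space:
Δσ_z = 3P/(2πz²) · [1 + (r/z)²]^(−5/2)
r/z = 6.7/4 = 1.675; [1+(r/z)²]^(−5/2) = 0.035394.
Δσ_z = 3×986/(2π×4²) × 0.035394 = 29.424 × 0.035394 = 1.041 kPa

Δσ_z ≈ 1.04 kPa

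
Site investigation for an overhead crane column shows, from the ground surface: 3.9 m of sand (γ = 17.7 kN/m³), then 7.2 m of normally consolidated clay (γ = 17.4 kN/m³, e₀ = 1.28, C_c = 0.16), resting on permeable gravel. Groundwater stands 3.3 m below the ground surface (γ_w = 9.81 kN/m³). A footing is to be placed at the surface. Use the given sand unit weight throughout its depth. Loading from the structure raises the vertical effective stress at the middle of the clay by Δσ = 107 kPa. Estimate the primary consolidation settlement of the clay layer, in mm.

Mid-depth of clay below the ground surface: z = 3.9 + 7.2/2 = 7.5 m.
Total vertical stress at mid-clay: σ_v = 17.7×3.9 + 17.4×3.6 = 131.67 kPa.
Pore pressure: u = 9.81×(7.5 − 3.3) = 41.202 kPa.
Initial effective stress: σ'_0 = σ_v − u = 131.67 − 41.202 = 90.468 kPa.
Final effective stress: σ'_f = σ'_0 + Δσ = 90.468 + 107 = 197.47 kPa.
Normally consolidated clay, so the full stress increment lies on the virgin compression line:
S_c = C_c·H/(1+e₀)·log₁₀(σ'_f/σ'_0) = 0.16×7.2/(1+1.28)×log₁₀(197.47/90.468)
    = 0.50526 × 0.33901 = 0.1713 m

S_c ≈ 171 mm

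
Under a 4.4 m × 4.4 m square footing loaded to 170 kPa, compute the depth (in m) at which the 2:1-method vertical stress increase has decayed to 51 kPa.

z ≈ 3.63 m

2:1 spreading — at depth z the loaded area has grown by z in each plan dimension:
qB²/(B+z)² = Δσ_z ⇒ z = B(√(q/Δσ_z) − 1) = 4.4×(√(170/51) − 1) = 3.633 m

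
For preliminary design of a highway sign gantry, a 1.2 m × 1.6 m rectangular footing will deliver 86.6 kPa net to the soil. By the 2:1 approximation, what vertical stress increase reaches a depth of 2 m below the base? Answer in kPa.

Δσ_z ≈ 14.4 kPa

By the 2:1 method the load spreads at 1 horizontal : 2 vertical, so at depth z the loaded area has grown by z in each plan dimension:
Δσ = qBL/((B+z)(L+z)) = 86.6×1.2×1.6/((1.2+2)(1.6+2)) = 14.433 kPa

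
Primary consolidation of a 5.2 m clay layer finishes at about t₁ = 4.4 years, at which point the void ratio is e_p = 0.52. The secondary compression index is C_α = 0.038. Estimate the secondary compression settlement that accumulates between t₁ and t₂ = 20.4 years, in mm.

S_s ≈ 86.6 mm

Secondary compression: S_s = C_α·H/(1+e_p)·log₁₀(t₂/t₁)
S_s = 0.038×5.2/(1+0.52)×log₁₀(20.4/4.4)
    = 0.13 × 0.6662 = 0.0866 m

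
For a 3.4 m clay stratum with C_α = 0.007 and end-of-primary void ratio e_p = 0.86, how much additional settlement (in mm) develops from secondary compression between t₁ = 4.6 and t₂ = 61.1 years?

Secondary compression: S_s = C_α·H/(1+e_p)·log₁₀(t₂/t₁)
S_s = 0.007×3.4/(1+0.86)×log₁₀(61.1/4.6)
    = 0.0128 × 1.123 = 0.01437 m

S_s ≈ 14.4 mm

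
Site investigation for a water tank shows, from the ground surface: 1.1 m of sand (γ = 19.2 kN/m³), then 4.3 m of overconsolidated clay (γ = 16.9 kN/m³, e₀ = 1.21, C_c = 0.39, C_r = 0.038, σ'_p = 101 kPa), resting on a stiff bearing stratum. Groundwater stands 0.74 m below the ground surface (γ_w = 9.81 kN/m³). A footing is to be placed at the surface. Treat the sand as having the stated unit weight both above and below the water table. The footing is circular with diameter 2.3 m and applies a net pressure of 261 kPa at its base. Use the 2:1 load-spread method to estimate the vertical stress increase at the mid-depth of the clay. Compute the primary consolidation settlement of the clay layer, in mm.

Mid-depth of clay below the ground surface: z = 1.1 + 4.3/2 = 3.25 m.
Total vertical stress at mid-clay: σ_v = 19.2×1.1 + 16.9×2.15 = 57.455 kPa.
Pore pressure: u = 9.81×(3.25 − 0.74) = 24.623 kPa.
Initial effective stress: σ'_0 = σ_v − u = 57.455 − 24.623 = 32.832 kPa.
Stress increase at mid-clay by the 2:1 spreading method:
Δσ ≈ qD²/(D+z)² = 261×2.3²/(2.3+3.25)² = 44.824 kPa
Final effective stress: σ'_f = 32.832 + 44.824 = 77.656 kPa.
σ'_f = 77.656 ≤ σ'_p = 101 kPa, so the clay remains overconsolidated and only the recompression index applies:
S_c = C_r·H/(1+e₀)·log₁₀(σ'_f/σ'_0) = 0.038×4.3/2.21×log₁₀(77.656/32.832)
    = 0.073937 × 0.37388 = 0.02764 m

S_c ≈ 27.6 mm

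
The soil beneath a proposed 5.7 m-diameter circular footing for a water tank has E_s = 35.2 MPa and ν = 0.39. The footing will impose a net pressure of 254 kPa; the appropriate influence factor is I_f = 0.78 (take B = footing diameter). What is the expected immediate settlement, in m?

Immediate (elastic) settlement: S_e = q·B·(1−ν²)/E_s · I_f.
E_s = 35.2 MPa = 35200 kPa.
S_e = 254 × 5.7 × (1 − 0.39²) / 35200 × 0.78
    = 254 × 5.7 × 0.8479 / 35200 × 0.78
    = 0.0272 m

S_e ≈ 0.0272 m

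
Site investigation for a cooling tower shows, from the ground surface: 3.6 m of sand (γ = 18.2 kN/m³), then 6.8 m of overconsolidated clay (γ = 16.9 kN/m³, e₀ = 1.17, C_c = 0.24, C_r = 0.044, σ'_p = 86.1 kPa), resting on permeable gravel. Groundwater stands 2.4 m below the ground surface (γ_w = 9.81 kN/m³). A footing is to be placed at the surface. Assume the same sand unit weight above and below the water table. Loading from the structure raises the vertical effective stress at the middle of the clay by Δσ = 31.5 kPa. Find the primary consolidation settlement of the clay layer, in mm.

S_c ≈ 84.1 mm

Mid-depth of clay below the ground surface: z = 3.6 + 6.8/2 = 7 m.
Total vertical stress at mid-clay: σ_v = 18.2×3.6 + 16.9×3.4 = 122.98 kPa.
Pore pressure: u = 9.81×(7 − 2.4) = 45.126 kPa.
Initial effective stress: σ'_0 = σ_v − u = 122.98 − 45.126 = 77.854 kPa.
Final effective stress: σ'_f = 77.854 + 31.5 = 109.35 kPa.
σ'_f = 109.35 > σ'_p = 86.1 kPa, so the stress path crosses the preconsolidation pressure — recompression up to σ'_p, then virgin compression beyond:
S_c = H/(1+e₀)·[C_r·log₁₀(σ'_p/σ'_0) + C_c·log₁₀(σ'_f/σ'_p)]
    = 6.8/2.17 × [0.044×log₁₀(86.1/77.854) + 0.24×log₁₀(109.35/86.1)]
    = 3.1336 × [0.0019238 + 0.024916] = 0.08411 m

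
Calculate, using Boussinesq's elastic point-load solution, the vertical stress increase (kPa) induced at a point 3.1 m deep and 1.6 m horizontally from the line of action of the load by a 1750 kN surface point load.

Δσ_z ≈ 48.2 kPa

Boussinesq vertical stress below a point load on an elastic half-space:
Δσ_z = 3P/(2πz²) · [1 + (r/z)²]^(−5/2)
r/z = 1.6/3.1 = 0.51613; [1+(r/z)²]^(−5/2) = 0.55409.
Δσ_z = 3×1750/(2π×3.1²) × 0.55409 = 86.947 × 0.55409 = 48.18 kPa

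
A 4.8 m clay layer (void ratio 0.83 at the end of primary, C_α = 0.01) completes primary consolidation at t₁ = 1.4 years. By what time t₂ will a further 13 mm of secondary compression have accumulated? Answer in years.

S_s = C_α·H/(1+e_p)·log₁₀(t₂/t₁) ⇒ log₁₀(t₂/t₁) = S_s·(1+e_p)/(C_α·H).
log₁₀(t₂/t₁) = 0.013 × (1+0.83) / (0.01×4.8) = 0.4956
t₂ = t₁ × 10^0.4956 = 1.4 × 3.131 = 4.383 years

t₂ ≈ 4.38 years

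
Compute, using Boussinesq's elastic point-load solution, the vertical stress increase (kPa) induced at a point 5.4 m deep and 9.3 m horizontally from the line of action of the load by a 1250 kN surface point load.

Boussinesq vertical stress below a point load on an elastic half-space:
Δσ_z = 3P/(2πz²) · [1 + (r/z)²]^(−5/2)
r/z = 9.3/5.4 = 1.7222; [1+(r/z)²]^(−5/2) = 0.031923.
Δσ_z = 3×1250/(2π×5.4²) × 0.031923 = 20.467 × 0.031923 = 0.6534 kPa

Δσ_z ≈ 0.653 kPa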